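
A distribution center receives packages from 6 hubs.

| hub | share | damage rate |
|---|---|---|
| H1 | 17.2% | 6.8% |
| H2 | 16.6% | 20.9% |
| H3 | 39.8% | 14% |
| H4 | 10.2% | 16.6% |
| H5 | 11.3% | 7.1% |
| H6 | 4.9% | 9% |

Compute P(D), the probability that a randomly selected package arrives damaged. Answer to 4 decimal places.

P(D) = P(D|H1)·P(H1) + P(D|H2)·P(H2) + P(D|H3)·P(H3) + P(D|H4)·P(H4) + P(D|H5)·P(H5) + P(D|H6)·P(H6)
      = 0.068·0.172 + 0.209·0.166 + 0.14·0.398 + 0.166·0.102 + 0.071·0.113 + 0.09·0.049
      = 0.011696 + 0.034694 + 0.05572 + 0.016932 + 0.008023 + 0.00441 = 0.131475

0.1315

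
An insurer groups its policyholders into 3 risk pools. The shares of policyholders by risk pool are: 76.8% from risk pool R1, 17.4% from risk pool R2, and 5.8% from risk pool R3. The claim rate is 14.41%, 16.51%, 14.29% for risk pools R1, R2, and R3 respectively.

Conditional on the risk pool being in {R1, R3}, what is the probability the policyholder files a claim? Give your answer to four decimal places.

0.1440

Let S = {R1, R3}.
P(S) = 0.768 + 0.058 = 0.826.
P(C ∩ S) = 0.1441·0.768 + 0.1429·0.058 = 0.1106688 + 0.0082882 = 0.118957.
P(C | S) = 0.118957 / 0.826 = 0.144016…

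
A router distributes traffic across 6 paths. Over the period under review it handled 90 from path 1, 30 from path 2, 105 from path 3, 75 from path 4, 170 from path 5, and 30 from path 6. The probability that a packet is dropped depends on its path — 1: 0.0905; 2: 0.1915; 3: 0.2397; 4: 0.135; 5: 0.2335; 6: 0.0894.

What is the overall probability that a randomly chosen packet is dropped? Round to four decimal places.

0.1831

Total: 90 + 30 + 105 + 75 + 170 + 30 = 500.
P(1) = 90/500 = 0.18. P(2) = 30/500 = 0.06. P(3) = 105/500 = 0.21. P(4) = 75/500 = 0.15. P(5) = 170/500 = 0.34. P(6) = 30/500 = 0.06.
P(L) = P(L|1)·P(1) + P(L|2)·P(2) + P(L|3)·P(3) + P(L|4)·P(4) + P(L|5)·P(5) + P(L|6)·P(6)
      = 0.0905·0.18 + 0.1915·0.06 + 0.2397·0.21 + 0.135·0.15 + 0.2335·0.34 + 0.0894·0.06
      = 0.01629 + 0.01149 + 0.050337 + 0.02025 + 0.07939 + 0.005364 = 0.183121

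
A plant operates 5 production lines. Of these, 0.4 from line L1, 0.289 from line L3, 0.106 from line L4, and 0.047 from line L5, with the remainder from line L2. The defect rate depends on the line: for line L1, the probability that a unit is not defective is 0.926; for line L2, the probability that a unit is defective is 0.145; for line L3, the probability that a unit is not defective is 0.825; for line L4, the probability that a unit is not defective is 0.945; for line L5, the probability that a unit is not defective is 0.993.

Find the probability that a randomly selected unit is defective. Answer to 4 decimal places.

P(D) ≈ 0.1092

P(L2) = 1 − (0.4 + 0.289 + 0.106 + 0.047) = 0.158.
P(D|L1) = 1 − 0.926 = 0.074.
P(D|L3) = 1 − 0.825 = 0.175.
P(D|L4) = 1 − 0.945 = 0.055.
P(D|L5) = 1 − 0.993 = 0.007.
P(D) = P(D|L1)·P(L1) + P(D|L2)·P(L2) + P(D|L3)·P(L3) + P(D|L4)·P(L4) + P(D|L5)·P(L5)
      = 0.074·0.4 + 0.145·0.158 + 0.175·0.289 + 0.055·0.106 + 0.007·0.047
      = 0.0296 + 0.02291 + 0.050575 + 0.00583 + 0.000329 = 0.109244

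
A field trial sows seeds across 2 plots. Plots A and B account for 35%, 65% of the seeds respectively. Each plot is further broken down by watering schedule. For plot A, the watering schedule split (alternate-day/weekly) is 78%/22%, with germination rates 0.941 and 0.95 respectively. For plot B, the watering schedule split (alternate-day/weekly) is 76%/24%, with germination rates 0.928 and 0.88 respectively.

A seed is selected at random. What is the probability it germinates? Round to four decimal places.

0.9258

P(G|A) = 0.78·0.941 + 0.22·0.95 = 0.73398 + 0.209 = 0.94298
P(G|B) = 0.76·0.928 + 0.24·0.88 = 0.70528 + 0.2112 = 0.91648
Then overall,
P(G) = 0.35·0.94298 + 0.65·0.91648
      = 0.330043 + 0.595712 = 0.925755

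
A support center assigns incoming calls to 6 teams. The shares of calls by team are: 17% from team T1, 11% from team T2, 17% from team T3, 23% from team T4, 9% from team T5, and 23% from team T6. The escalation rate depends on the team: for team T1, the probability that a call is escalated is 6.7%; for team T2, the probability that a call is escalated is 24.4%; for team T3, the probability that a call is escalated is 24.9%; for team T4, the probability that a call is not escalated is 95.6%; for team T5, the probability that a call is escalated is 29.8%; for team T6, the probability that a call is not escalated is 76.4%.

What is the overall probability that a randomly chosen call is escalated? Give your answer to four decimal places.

P(E) ≈ 0.1718

P(E|T4) = 1 − 0.956 = 0.044.
P(E|T6) = 1 − 0.764 = 0.236.
Summing over the partition,
P(E) = P(E|T1)·P(T1) + P(E|T2)·P(T2) + P(E|T3)·P(T3) + P(E|T4)·P(T4) + P(E|T5)·P(T5) + P(E|T6)·P(T6)
      = 0.067·0.17 + 0.244·0.11 + 0.249·0.17 + 0.044·0.23 + 0.298·0.09 + 0.236·0.23
      = 0.01139 + 0.02684 + 0.04233 + 0.01012 + 0.02682 + 0.05428 = 0.17178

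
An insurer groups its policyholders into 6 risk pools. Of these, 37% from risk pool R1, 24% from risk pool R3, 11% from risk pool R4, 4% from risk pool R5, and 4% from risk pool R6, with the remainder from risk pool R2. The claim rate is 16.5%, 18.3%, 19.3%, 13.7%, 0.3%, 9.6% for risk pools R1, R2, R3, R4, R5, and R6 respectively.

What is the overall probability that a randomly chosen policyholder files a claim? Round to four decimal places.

P(C) ≈ 0.1630

P(R2) = 1 − (0.37 + 0.24 + 0.11 + 0.04 + 0.04) = 0.2.
P(C) = P(C|R1)·P(R1) + P(C|R2)·P(R2) + P(C|R3)·P(R3) + P(C|R4)·P(R4) + P(C|R5)·P(R5) + P(C|R6)·P(R6)
      = 0.165·0.37 + 0.183·0.2 + 0.193·0.24 + 0.137·0.11 + 0.003·0.04 + 0.096·0.04
      = 0.06105 + 0.0366 + 0.04632 + 0.01507 + 0.00012 + 0.00384 = 0.163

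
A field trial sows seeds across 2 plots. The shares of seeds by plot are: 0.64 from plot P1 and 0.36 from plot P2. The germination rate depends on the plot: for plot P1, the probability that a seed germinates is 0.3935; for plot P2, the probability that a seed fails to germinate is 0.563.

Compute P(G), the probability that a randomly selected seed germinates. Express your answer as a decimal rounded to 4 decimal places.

P(G|P2) = 1 − 0.563 = 0.437.
P(G) = P(G|P1)·P(P1) + P(G|P2)·P(P2)
      = 0.3935·0.64 + 0.437·0.36
      = 0.25184 + 0.15732 = 0.40916

P(G) ≈ 0.4092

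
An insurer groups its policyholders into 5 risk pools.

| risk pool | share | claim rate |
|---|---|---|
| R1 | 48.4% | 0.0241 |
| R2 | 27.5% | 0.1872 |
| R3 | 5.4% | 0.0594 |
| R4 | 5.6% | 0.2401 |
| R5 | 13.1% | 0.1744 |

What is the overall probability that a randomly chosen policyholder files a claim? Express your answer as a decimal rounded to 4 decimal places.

0.1026

P(C) = P(C|R1)·P(R1) + P(C|R2)·P(R2) + P(C|R3)·P(R3) + P(C|R4)·P(R4) + P(C|R5)·P(R5)
      = 0.0241·0.484 + 0.1872·0.275 + 0.0594·0.054 + 0.2401·0.056 + 0.1744·0.131
      = 0.0116644 + 0.05148 + 0.0032076 + 0.0134456 + 0.0228464 = 0.102644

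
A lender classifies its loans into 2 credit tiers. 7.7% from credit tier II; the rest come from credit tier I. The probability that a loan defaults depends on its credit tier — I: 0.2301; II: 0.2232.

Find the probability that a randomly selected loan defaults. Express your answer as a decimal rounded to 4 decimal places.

0.2296

P(I) = 1 − (0.077) = 0.923.
P(D) = P(D|I)·P(I) + P(D|II)·P(II)
      = 0.2301·0.923 + 0.2232·0.077
      = 0.2123823 + 0.0171864 = 0.2295687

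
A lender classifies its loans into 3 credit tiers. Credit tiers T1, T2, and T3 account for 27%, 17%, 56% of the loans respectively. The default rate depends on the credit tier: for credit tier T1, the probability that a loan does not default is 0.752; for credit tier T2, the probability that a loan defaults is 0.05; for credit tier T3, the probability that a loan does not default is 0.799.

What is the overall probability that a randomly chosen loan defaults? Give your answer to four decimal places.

P(D) ≈ 0.1880

P(D|T1) = 1 − 0.752 = 0.248.
P(D|T3) = 1 − 0.799 = 0.201.
P(D) = P(D|T1)·P(T1) + P(D|T2)·P(T2) + P(D|T3)·P(T3)
      = 0.248·0.27 + 0.05·0.17 + 0.201·0.56
      = 0.06696 + 0.0085 + 0.11256 = 0.18802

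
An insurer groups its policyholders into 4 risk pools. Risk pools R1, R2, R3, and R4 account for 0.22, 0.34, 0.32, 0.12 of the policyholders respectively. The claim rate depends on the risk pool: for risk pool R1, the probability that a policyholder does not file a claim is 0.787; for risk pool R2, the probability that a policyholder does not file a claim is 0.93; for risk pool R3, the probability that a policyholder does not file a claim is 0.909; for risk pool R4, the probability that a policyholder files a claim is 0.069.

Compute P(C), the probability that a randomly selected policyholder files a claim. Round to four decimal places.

P(C|R1) = 1 − 0.787 = 0.213.
P(C|R2) = 1 − 0.93 = 0.07.
P(C|R3) = 1 − 0.909 = 0.091.
P(C) = P(C|R1)·P(R1) + P(C|R2)·P(R2) + P(C|R3)·P(R3) + P(C|R4)·P(R4)
      = 0.213·0.22 + 0.07·0.34 + 0.091·0.32 + 0.069·0.12
      = 0.04686 + 0.0238 + 0.02912 + 0.00828 = 0.10806

P(C) ≈ 0.1081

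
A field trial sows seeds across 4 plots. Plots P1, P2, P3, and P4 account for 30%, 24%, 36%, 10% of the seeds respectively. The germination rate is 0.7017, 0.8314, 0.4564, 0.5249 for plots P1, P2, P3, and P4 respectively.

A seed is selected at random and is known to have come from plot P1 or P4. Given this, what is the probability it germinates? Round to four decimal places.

Let S = {P1, P4}.
P(S) = 0.3 + 0.1 = 0.4.
P(G ∩ S) = 0.7017·0.3 + 0.5249·0.1 = 0.21051 + 0.05249 = 0.263.
P(G | S) = 0.263 / 0.4 = 0.657500…

0.6575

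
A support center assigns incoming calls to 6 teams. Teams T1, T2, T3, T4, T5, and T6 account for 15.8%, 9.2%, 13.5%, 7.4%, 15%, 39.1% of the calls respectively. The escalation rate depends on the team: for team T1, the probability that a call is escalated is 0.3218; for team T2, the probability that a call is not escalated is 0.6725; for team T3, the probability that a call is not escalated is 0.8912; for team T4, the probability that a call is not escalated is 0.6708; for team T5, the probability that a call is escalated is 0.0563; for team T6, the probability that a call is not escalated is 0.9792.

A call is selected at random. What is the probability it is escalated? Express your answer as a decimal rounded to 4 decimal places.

P(E|T2) = 1 − 0.6725 = 0.3275.
P(E|T3) = 1 − 0.8912 = 0.1088.
P(E|T4) = 1 − 0.6708 = 0.3292.
P(E|T6) = 1 − 0.9792 = 0.0208.
Using total probability over the partition,
P(E) = P(E|T1)·P(T1) + P(E|T2)·P(T2) + P(E|T3)·P(T3) + P(E|T4)·P(T4) + P(E|T5)·P(T5) + P(E|T6)·P(T6)
      = 0.3218·0.158 + 0.3275·0.092 + 0.1088·0.135 + 0.3292·0.074 + 0.0563·0.15 + 0.0208·0.391
      = 0.0508444 + 0.03013 + 0.014688 + 0.0243608 + 0.008445 + 0.0081328 = 0.136601

0.1366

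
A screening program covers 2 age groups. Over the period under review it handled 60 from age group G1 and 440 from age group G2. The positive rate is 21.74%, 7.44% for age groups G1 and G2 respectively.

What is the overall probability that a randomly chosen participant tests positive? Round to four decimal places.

Total: 60 + 440 = 500.
P(G1) = 60/500 = 0.12. P(G2) = 440/500 = 0.88.
Using total probability over the partition,
P(T) = P(T|G1)·P(G1) + P(T|G2)·P(G2)
      = 0.2174·0.12 + 0.0744·0.88
      = 0.026088 + 0.065472 = 0.09156

0.0916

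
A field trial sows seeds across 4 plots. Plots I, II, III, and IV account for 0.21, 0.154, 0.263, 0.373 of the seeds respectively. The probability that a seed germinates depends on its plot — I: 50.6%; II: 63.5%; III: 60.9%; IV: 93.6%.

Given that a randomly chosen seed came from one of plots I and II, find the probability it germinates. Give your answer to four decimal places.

0.5606

Let S = {I, II}.
P(S) = 0.21 + 0.154 = 0.364.
P(G ∩ S) = 0.506·0.21 + 0.635·0.154 = 0.10626 + 0.09779 = 0.20405.
P(G | S) = 0.20405 / 0.364 = 0.560577…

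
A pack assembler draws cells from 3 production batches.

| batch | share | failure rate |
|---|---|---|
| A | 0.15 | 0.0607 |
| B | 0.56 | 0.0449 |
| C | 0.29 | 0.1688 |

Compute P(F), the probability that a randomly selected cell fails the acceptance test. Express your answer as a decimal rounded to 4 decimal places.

Using total probability over the partition,
P(F) = P(F|A)·P(A) + P(F|B)·P(B) + P(F|C)·P(C)
      = 0.0607·0.15 + 0.0449·0.56 + 0.1688·0.29
      = 0.009105 + 0.025144 + 0.048952 = 0.083201

P(F) ≈ 0.0832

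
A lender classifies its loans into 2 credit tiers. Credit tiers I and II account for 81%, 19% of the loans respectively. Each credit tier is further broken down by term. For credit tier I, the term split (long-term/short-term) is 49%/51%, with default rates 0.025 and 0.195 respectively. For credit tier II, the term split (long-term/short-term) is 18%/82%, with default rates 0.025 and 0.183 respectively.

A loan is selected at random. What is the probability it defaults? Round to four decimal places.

0.1198

P(D|I) = 0.49·0.025 + 0.51·0.195 = 0.01225 + 0.09945 = 0.1117
P(D|II) = 0.18·0.025 + 0.82·0.183 = 0.0045 + 0.15006 = 0.15456
By total probability over the outer partition,
P(D) = 0.81·0.1117 + 0.19·0.15456
      = 0.090477 + 0.0293664 = 0.1198434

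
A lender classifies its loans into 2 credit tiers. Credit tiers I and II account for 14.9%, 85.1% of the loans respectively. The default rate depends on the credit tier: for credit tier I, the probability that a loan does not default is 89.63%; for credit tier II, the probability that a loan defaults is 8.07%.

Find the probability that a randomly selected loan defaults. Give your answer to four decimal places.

P(D) ≈ 0.0841

P(D|I) = 1 − 0.8963 = 0.1037.
Using total probability over the partition,
P(D) = P(D|I)·P(I) + P(D|II)·P(II)
      = 0.1037·0.149 + 0.0807·0.851
      = 0.0154513 + 0.0686757 = 0.084127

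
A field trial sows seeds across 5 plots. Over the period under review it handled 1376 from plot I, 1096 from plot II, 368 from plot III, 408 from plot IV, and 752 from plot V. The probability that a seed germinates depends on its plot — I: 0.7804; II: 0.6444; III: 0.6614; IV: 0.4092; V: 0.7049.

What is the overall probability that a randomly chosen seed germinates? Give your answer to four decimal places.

Total: 1376 + 1096 + 368 + 408 + 752 = 4000.
P(I) = 1376/4000 = 0.344. P(II) = 1096/4000 = 0.274. P(III) = 368/4000 = 0.092. P(IV) = 408/4000 = 0.102. P(V) = 752/4000 = 0.188.
Using total probability over the partition,
P(G) = P(G|I)·P(I) + P(G|II)·P(II) + P(G|III)·P(III) + P(G|IV)·P(IV) + P(G|V)·P(V)
      = 0.7804·0.344 + 0.6444·0.274 + 0.6614·0.092 + 0.4092·0.102 + 0.7049·0.188
      = 0.2684576 + 0.1765656 + 0.0608488 + 0.0417384 + 0.1325212 = 0.6801316

0.6801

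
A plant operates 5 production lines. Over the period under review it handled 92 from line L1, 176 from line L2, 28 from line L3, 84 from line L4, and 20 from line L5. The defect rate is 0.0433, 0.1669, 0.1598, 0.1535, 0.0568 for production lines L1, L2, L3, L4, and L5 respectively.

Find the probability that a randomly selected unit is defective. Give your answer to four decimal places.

0.1297

Total: 92 + 176 + 28 + 84 + 20 = 400.
P(L1) = 92/400 = 0.23. P(L2) = 176/400 = 0.44. P(L3) = 28/400 = 0.07. P(L4) = 84/400 = 0.21. P(L5) = 20/400 = 0.05.
P(D) = P(D|L1)·P(L1) + P(D|L2)·P(L2) + P(D|L3)·P(L3) + P(D|L4)·P(L4) + P(D|L5)·P(L5)
      = 0.0433·0.23 + 0.1669·0.44 + 0.1598·0.07 + 0.1535·0.21 + 0.0568·0.05
      = 0.009959 + 0.073436 + 0.011186 + 0.032235 + 0.00284 = 0.129656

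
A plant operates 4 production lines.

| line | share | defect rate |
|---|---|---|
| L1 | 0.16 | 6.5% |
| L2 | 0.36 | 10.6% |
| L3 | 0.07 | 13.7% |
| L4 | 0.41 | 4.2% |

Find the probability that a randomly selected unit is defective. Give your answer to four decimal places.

Using total probability over the partition,
P(D) = P(D|L1)·P(L1) + P(D|L2)·P(L2) + P(D|L3)·P(L3) + P(D|L4)·P(L4)
      = 0.065·0.16 + 0.106·0.36 + 0.137·0.07 + 0.042·0.41
      = 0.0104 + 0.03816 + 0.00959 + 0.01722 = 0.07537

0.0754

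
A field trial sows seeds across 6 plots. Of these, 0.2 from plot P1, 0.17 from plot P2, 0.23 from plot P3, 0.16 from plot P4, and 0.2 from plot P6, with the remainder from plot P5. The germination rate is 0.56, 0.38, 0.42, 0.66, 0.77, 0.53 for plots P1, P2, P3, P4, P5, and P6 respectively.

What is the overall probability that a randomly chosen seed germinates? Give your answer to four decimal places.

P(P5) = 1 − (0.2 + 0.17 + 0.23 + 0.16 + 0.2) = 0.04.
By the law of total probability,
P(G) = P(G|P1)·P(P1) + P(G|P2)·P(P2) + P(G|P3)·P(P3) + P(G|P4)·P(P4) + P(G|P5)·P(P5) + P(G|P6)·P(P6)
      = 0.56·0.2 + 0.38·0.17 + 0.42·0.23 + 0.66·0.16 + 0.77·0.04 + 0.53·0.2
      = 0.112 + 0.0646 + 0.0966 + 0.1056 + 0.0308 + 0.106 = 0.5156

P(G) ≈ 0.5156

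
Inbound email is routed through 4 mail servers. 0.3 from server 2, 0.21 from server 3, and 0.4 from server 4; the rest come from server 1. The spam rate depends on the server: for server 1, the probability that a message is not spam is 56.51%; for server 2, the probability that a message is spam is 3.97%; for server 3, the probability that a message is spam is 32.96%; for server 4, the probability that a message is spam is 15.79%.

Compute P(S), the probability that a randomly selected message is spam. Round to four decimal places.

P(1) = 1 − (0.3 + 0.21 + 0.4) = 0.09.
P(S|1) = 1 − 0.5651 = 0.4349.
P(S) = P(S|1)·P(1) + P(S|2)·P(2) + P(S|3)·P(3) + P(S|4)·P(4)
      = 0.4349·0.09 + 0.0397·0.3 + 0.3296·0.21 + 0.1579·0.4
      = 0.039141 + 0.01191 + 0.069216 + 0.06316 = 0.183427

P(S) ≈ 0.1834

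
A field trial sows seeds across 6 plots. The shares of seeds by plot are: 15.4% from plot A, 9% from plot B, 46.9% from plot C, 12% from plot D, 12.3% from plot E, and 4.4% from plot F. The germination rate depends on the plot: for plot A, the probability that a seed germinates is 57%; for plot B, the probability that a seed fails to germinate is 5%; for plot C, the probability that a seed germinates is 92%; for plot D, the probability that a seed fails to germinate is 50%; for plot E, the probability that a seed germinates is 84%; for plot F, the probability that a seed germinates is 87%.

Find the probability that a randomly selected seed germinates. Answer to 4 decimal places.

P(G|B) = 1 − 0.05 = 0.95.
P(G|D) = 1 − 0.5 = 0.5.
By the law of total probability,
P(G) = P(G|A)·P(A) + P(G|B)·P(B) + P(G|C)·P(C) + P(G|D)·P(D) + P(G|E)·P(E) + P(G|F)·P(F)
      = 0.57·0.154 + 0.95·0.09 + 0.92·0.469 + 0.5·0.12 + 0.84·0.123 + 0.87·0.044
      = 0.08778 + 0.0855 + 0.43148 + 0.06 + 0.10332 + 0.03828 = 0.80636

P(G) ≈ 0.8064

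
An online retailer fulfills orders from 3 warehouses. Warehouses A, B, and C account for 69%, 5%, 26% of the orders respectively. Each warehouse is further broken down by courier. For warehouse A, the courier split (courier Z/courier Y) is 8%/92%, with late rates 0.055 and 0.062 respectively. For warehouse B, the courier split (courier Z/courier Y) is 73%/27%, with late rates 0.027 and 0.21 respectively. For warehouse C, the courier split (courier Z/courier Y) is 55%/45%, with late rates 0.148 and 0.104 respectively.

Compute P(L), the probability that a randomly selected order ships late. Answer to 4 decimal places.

P(L|A) = 0.08·0.055 + 0.92·0.062 = 0.0044 + 0.05704 = 0.06144
P(L|B) = 0.73·0.027 + 0.27·0.21 = 0.01971 + 0.0567 = 0.07641
P(L|C) = 0.55·0.148 + 0.45·0.104 = 0.0814 + 0.0468 = 0.1282
By total probability over the outer partition,
P(L) = 0.69·0.06144 + 0.05·0.07641 + 0.26·0.1282
      = 0.0423936 + 0.0038205 + 0.033332 = 0.0795461

P(L) ≈ 0.0795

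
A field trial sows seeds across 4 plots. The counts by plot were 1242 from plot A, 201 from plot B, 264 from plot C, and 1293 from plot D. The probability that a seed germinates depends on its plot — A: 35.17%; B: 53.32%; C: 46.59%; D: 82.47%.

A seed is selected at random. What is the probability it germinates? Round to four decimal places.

Total: 1242 + 201 + 264 + 1293 = 3000.
P(A) = 1242/3000 = 0.414. P(B) = 201/3000 = 0.067. P(C) = 264/3000 = 0.088. P(D) = 1293/3000 = 0.431.
P(G) = P(G|A)·P(A) + P(G|B)·P(B) + P(G|C)·P(C) + P(G|D)·P(D)
      = 0.3517·0.414 + 0.5332·0.067 + 0.4659·0.088 + 0.8247·0.431
      = 0.1456038 + 0.0357244 + 0.0409992 + 0.3554457 = 0.5777731

0.5778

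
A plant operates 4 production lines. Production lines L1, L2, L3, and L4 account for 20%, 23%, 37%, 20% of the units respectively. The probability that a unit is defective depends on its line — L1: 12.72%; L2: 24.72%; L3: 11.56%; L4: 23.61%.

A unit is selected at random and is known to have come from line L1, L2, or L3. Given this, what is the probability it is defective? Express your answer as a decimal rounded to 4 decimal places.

Let S = {L1, L2, L3}.
P(S) = 0.2 + 0.23 + 0.37 = 0.8.
P(D ∩ S) = 0.1272·0.2 + 0.2472·0.23 + 0.1156·0.37 = 0.02544 + 0.056856 + 0.042772 = 0.125068.
P(D | S) = 0.125068 / 0.8 = 0.156335…

P(D|S) ≈ 0.1563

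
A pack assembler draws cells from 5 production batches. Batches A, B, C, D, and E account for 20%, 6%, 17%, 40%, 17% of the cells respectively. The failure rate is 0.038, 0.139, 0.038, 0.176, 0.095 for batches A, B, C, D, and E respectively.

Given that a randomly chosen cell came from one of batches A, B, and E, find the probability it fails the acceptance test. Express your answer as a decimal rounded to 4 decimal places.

P(F|S) ≈ 0.0746

Let S = {A, B, E}.
P(S) = 0.2 + 0.06 + 0.17 = 0.43.
P(F ∩ S) = 0.038·0.2 + 0.139·0.06 + 0.095·0.17 = 0.0076 + 0.00834 + 0.01615 = 0.03209.
P(F | S) = 0.03209 / 0.43 = 0.074628…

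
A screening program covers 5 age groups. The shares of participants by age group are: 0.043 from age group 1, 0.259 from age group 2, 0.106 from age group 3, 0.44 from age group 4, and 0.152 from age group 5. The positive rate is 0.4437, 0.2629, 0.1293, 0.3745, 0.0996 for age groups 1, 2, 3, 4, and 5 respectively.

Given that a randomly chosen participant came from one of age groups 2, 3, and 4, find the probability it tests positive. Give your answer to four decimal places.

0.3063

Let S = {2, 3, 4}.
P(S) = 0.259 + 0.106 + 0.44 = 0.805.
P(T ∩ S) = 0.2629·0.259 + 0.1293·0.106 + 0.3745·0.44 = 0.0680911 + 0.0137058 + 0.16478 = 0.2465769.
P(T | S) = 0.2465769 / 0.805 = 0.306307…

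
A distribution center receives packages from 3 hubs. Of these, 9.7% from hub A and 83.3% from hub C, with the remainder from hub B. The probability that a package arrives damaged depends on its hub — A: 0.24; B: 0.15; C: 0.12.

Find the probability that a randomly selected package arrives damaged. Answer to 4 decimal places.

0.1337

P(B) = 1 − (0.097 + 0.833) = 0.07.
Using total probability over the partition,
P(D) = P(D|A)·P(A) + P(D|B)·P(B) + P(D|C)·P(C)
      = 0.24·0.097 + 0.15·0.07 + 0.12·0.833
      = 0.02328 + 0.0105 + 0.09996 = 0.13374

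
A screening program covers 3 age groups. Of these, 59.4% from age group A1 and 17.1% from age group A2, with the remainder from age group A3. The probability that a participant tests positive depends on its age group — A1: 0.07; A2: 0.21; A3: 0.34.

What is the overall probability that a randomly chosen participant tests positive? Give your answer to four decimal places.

P(A3) = 1 − (0.594 + 0.171) = 0.235.
By the law of total probability,
P(T) = P(T|A1)·P(A1) + P(T|A2)·P(A2) + P(T|A3)·P(A3)
      = 0.07·0.594 + 0.21·0.171 + 0.34·0.235
      = 0.04158 + 0.03591 + 0.0799 = 0.15739

0.1574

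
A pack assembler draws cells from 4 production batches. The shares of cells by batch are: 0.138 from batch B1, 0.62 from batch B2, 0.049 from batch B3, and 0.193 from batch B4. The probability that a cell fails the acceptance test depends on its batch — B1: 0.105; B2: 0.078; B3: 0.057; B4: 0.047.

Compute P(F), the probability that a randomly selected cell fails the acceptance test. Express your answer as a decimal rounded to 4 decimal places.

Summing over the partition,
P(F) = P(F|B1)·P(B1) + P(F|B2)·P(B2) + P(F|B3)·P(B3) + P(F|B4)·P(B4)
      = 0.105·0.138 + 0.078·0.62 + 0.057·0.049 + 0.047·0.193
      = 0.01449 + 0.04836 + 0.002793 + 0.009071 = 0.074714

P(F) ≈ 0.0747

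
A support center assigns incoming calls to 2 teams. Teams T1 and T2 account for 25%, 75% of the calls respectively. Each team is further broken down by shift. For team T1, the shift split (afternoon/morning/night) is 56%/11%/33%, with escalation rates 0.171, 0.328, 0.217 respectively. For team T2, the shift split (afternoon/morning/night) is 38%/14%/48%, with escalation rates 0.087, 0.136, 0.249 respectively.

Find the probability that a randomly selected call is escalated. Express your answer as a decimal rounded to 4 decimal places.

P(E|T1) = 0.56·0.171 + 0.11·0.328 + 0.33·0.217 = 0.09576 + 0.03608 + 0.07161 = 0.20345
P(E|T2) = 0.38·0.087 + 0.14·0.136 + 0.48·0.249 = 0.03306 + 0.01904 + 0.11952 = 0.17162
Then overall,
P(E) = 0.25·0.20345 + 0.75·0.17162
      = 0.0508625 + 0.128715 = 0.1795775

P(E) ≈ 0.1796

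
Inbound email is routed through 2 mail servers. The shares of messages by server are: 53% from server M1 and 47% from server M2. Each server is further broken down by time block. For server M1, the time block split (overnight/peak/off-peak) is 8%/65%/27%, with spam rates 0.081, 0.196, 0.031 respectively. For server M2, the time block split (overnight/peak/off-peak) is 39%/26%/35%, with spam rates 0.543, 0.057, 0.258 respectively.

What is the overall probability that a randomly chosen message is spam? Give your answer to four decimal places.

P(S|M1) = 0.08·0.081 + 0.65·0.196 + 0.27·0.031 = 0.00648 + 0.1274 + 0.00837 = 0.14225
P(S|M2) = 0.39·0.543 + 0.26·0.057 + 0.35·0.258 = 0.21177 + 0.01482 + 0.0903 = 0.31689
Then overall,
P(S) = 0.53·0.14225 + 0.47·0.31689
      = 0.0753925 + 0.1489383 = 0.2243308

P(S) ≈ 0.2243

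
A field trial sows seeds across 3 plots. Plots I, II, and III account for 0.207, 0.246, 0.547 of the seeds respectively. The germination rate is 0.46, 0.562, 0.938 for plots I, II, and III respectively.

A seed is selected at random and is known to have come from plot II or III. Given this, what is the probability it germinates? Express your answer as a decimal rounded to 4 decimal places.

P(G|S) ≈ 0.8214

Let S = {II, III}.
P(S) = 0.246 + 0.547 = 0.793.
P(G ∩ S) = 0.562·0.246 + 0.938·0.547 = 0.138252 + 0.513086 = 0.651338.
P(G | S) = 0.651338 / 0.793 = 0.821359…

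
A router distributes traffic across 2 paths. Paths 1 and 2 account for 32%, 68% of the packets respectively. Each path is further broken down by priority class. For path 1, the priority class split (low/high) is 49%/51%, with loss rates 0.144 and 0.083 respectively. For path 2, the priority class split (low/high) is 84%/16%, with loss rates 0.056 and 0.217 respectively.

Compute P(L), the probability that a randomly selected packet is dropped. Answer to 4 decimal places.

P(L|1) = 0.49·0.144 + 0.51·0.083 = 0.07056 + 0.04233 = 0.11289
P(L|2) = 0.84·0.056 + 0.16·0.217 = 0.04704 + 0.03472 = 0.08176
By total probability over the outer partition,
P(L) = 0.32·0.11289 + 0.68·0.08176
      = 0.0361248 + 0.0555968 = 0.0917216

0.0917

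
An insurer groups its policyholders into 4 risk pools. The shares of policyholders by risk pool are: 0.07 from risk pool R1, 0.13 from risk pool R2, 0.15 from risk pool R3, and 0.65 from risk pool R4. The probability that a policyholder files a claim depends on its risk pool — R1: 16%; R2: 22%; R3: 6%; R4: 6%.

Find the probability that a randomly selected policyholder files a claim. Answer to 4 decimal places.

P(C) = P(C|R1)·P(R1) + P(C|R2)·P(R2) + P(C|R3)·P(R3) + P(C|R4)·P(R4)
      = 0.16·0.07 + 0.22·0.13 + 0.06·0.15 + 0.06·0.65
      = 0.0112 + 0.0286 + 0.009 + 0.039 = 0.0878

P(C) ≈ 0.0878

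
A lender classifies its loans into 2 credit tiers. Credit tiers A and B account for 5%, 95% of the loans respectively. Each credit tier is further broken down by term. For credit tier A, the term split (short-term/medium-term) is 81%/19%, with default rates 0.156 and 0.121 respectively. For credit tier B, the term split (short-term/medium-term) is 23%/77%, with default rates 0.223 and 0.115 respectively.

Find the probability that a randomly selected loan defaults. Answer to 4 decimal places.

0.1403

P(D|A) = 0.81·0.156 + 0.19·0.121 = 0.12636 + 0.02299 = 0.14935
P(D|B) = 0.23·0.223 + 0.77·0.115 = 0.05129 + 0.08855 = 0.13984
By total probability over the outer partition,
P(D) = 0.05·0.14935 + 0.95·0.13984
      = 0.0074675 + 0.132848 = 0.1403155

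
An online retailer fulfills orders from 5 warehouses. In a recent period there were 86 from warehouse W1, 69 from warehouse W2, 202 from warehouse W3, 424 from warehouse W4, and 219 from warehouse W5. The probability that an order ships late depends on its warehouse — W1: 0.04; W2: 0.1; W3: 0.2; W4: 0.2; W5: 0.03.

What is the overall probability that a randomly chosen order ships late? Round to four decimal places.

0.1421

Total: 86 + 69 + 202 + 424 + 219 = 1000.
P(W1) = 86/1000 = 0.086. P(W2) = 69/1000 = 0.069. P(W3) = 202/1000 = 0.202. P(W4) = 424/1000 = 0.424. P(W5) = 219/1000 = 0.219.
Summing over the partition,
P(L) = P(L|W1)·P(W1) + P(L|W2)·P(W2) + P(L|W3)·P(W3) + P(L|W4)·P(W4) + P(L|W5)·P(W5)
      = 0.04·0.086 + 0.1·0.069 + 0.2·0.202 + 0.2·0.424 + 0.03·0.219
      = 0.00344 + 0.0069 + 0.0404 + 0.0848 + 0.00657 = 0.14211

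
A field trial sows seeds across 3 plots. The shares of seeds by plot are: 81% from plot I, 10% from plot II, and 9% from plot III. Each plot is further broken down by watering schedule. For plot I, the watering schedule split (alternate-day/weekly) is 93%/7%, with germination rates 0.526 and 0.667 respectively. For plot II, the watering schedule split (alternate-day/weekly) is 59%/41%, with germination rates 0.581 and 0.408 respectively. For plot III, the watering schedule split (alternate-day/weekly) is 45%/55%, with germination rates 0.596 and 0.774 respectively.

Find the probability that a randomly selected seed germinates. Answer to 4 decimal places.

P(G) ≈ 0.5475

P(G|I) = 0.93·0.526 + 0.07·0.667 = 0.48918 + 0.04669 = 0.53587
P(G|II) = 0.59·0.581 + 0.41·0.408 = 0.34279 + 0.16728 = 0.51007
P(G|III) = 0.45·0.596 + 0.55·0.774 = 0.2682 + 0.4257 = 0.6939
By total probability over the outer partition,
P(G) = 0.81·0.53587 + 0.1·0.51007 + 0.09·0.6939
      = 0.4340547 + 0.051007 + 0.062451 = 0.5475127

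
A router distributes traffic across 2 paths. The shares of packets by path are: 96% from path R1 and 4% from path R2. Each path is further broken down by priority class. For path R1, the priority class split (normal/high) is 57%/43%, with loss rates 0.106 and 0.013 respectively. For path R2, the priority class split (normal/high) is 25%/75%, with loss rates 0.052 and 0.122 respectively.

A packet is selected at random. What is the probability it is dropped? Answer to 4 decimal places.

0.0675

P(L|R1) = 0.57·0.106 + 0.43·0.013 = 0.06042 + 0.00559 = 0.06601
P(L|R2) = 0.25·0.052 + 0.75·0.122 = 0.013 + 0.0915 = 0.1045
Then overall,
P(L) = 0.96·0.06601 + 0.04·0.1045
      = 0.0633696 + 0.00418 = 0.0675496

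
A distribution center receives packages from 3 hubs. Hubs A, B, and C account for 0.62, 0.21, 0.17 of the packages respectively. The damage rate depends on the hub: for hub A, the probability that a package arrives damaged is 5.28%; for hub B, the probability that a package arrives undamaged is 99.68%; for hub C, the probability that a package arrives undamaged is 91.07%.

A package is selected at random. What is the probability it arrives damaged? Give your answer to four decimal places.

P(D) ≈ 0.0486

P(D|B) = 1 − 0.9968 = 0.0032.
P(D|C) = 1 − 0.9107 = 0.0893.
P(D) = P(D|A)·P(A) + P(D|B)·P(B) + P(D|C)·P(C)
      = 0.0528·0.62 + 0.0032·0.21 + 0.0893·0.17
      = 0.032736 + 0.000672 + 0.015181 = 0.048589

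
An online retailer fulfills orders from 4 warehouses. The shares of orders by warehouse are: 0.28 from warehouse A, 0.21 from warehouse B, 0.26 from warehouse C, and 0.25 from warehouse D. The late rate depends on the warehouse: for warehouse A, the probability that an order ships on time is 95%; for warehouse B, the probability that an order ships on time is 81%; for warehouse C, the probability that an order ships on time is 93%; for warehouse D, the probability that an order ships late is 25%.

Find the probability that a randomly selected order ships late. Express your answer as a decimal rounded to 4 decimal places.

P(L) ≈ 0.1346

P(L|A) = 1 − 0.95 = 0.05.
P(L|B) = 1 − 0.81 = 0.19.
P(L|C) = 1 − 0.93 = 0.07.
P(L) = P(L|A)·P(A) + P(L|B)·P(B) + P(L|C)·P(C) + P(L|D)·P(D)
      = 0.05·0.28 + 0.19·0.21 + 0.07·0.26 + 0.25·0.25
      = 0.014 + 0.0399 + 0.0182 + 0.0625 = 0.1346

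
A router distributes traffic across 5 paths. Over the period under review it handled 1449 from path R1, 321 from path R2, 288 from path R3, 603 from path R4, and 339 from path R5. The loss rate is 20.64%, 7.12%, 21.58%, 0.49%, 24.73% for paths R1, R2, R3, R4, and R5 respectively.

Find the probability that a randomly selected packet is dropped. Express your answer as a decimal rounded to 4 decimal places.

Total: 1449 + 321 + 288 + 603 + 339 = 3000.
P(R1) = 1449/3000 = 0.483. P(R2) = 321/3000 = 0.107. P(R3) = 288/3000 = 0.096. P(R4) = 603/3000 = 0.201. P(R5) = 339/3000 = 0.113.
P(L) = P(L|R1)·P(R1) + P(L|R2)·P(R2) + P(L|R3)·P(R3) + P(L|R4)·P(R4) + P(L|R5)·P(R5)
      = 0.2064·0.483 + 0.0712·0.107 + 0.2158·0.096 + 0.0049·0.201 + 0.2473·0.113
      = 0.0996912 + 0.0076184 + 0.0207168 + 0.0009849 + 0.0279449 = 0.1569562

0.1570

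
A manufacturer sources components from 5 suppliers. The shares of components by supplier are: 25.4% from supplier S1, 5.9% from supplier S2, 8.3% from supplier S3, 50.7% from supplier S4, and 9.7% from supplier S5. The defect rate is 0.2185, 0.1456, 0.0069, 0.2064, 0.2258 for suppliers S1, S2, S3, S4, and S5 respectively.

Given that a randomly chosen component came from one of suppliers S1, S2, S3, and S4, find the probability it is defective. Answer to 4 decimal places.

0.1875

Let S = {S1, S2, S3, S4}.
P(S) = 0.254 + 0.059 + 0.083 + 0.507 = 0.903.
P(D ∩ S) = 0.2185·0.254 + 0.1456·0.059 + 0.0069·0.083 + 0.2064·0.507 = 0.055499 + 0.0085904 + 0.0005727 + 0.1046448 = 0.1693069.
P(D | S) = 0.1693069 / 0.903 = 0.187494…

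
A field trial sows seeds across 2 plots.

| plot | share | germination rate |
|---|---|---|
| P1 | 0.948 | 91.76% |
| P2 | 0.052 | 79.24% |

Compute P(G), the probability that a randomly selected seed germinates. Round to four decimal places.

By the law of total probability,
P(G) = P(G|P1)·P(P1) + P(G|P2)·P(P2)
      = 0.9176·0.948 + 0.7924·0.052
      = 0.8698848 + 0.0412048 = 0.9110896

0.9111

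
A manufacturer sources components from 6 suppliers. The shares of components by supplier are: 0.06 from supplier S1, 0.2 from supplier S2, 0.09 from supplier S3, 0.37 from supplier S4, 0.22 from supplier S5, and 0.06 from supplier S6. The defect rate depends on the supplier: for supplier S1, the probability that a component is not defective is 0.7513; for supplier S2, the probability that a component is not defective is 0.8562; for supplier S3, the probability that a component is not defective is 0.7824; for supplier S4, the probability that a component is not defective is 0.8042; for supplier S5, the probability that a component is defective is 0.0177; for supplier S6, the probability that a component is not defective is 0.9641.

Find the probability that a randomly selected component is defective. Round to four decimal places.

0.1418

P(D|S1) = 1 − 0.7513 = 0.2487.
P(D|S2) = 1 − 0.8562 = 0.1438.
P(D|S3) = 1 − 0.7824 = 0.2176.
P(D|S4) = 1 − 0.8042 = 0.1958.
P(D|S6) = 1 − 0.9641 = 0.0359.
P(D) = P(D|S1)·P(S1) + P(D|S2)·P(S2) + P(D|S3)·P(S3) + P(D|S4)·P(S4) + P(D|S5)·P(S5) + P(D|S6)·P(S6)
      = 0.2487·0.06 + 0.1438·0.2 + 0.2176·0.09 + 0.1958·0.37 + 0.0177·0.22 + 0.0359·0.06
      = 0.014922 + 0.02876 + 0.019584 + 0.072446 + 0.003894 + 0.002154 = 0.14176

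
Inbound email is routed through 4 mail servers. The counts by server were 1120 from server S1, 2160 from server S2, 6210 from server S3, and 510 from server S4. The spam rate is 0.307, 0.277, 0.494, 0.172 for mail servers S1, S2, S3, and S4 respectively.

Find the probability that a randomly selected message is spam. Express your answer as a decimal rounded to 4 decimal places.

Total: 1120 + 2160 + 6210 + 510 = 10000.
P(S1) = 1120/10000 = 0.112. P(S2) = 2160/10000 = 0.216. P(S3) = 6210/10000 = 0.621. P(S4) = 510/10000 = 0.051.
By the law of total probability,
P(S) = P(S|S1)·P(S1) + P(S|S2)·P(S2) + P(S|S3)·P(S3) + P(S|S4)·P(S4)
      = 0.307·0.112 + 0.277·0.216 + 0.494·0.621 + 0.172·0.051
      = 0.034384 + 0.059832 + 0.306774 + 0.008772 = 0.409762

P(S) ≈ 0.4098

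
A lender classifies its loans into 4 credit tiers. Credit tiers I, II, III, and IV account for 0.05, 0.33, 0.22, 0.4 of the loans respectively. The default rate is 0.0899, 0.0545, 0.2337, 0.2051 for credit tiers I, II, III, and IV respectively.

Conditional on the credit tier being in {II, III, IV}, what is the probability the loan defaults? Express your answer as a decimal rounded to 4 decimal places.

Let S = {II, III, IV}.
P(S) = 0.33 + 0.22 + 0.4 = 0.95.
P(D ∩ S) = 0.0545·0.33 + 0.2337·0.22 + 0.2051·0.4 = 0.017985 + 0.051414 + 0.08204 = 0.151439.
P(D | S) = 0.151439 / 0.95 = 0.159409…

P(D|S) ≈ 0.1594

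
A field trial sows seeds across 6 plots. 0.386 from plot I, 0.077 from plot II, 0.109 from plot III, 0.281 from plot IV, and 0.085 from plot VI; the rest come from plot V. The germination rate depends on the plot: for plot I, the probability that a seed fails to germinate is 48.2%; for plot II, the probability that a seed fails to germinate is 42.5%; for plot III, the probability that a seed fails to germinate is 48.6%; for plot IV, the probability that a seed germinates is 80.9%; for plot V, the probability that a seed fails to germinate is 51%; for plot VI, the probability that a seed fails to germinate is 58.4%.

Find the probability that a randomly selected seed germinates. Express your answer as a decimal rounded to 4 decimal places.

P(G) ≈ 0.5933

P(V) = 1 − (0.386 + 0.077 + 0.109 + 0.281 + 0.085) = 0.062.
P(G|I) = 1 − 0.482 = 0.518.
P(G|II) = 1 − 0.425 = 0.575.
P(G|III) = 1 − 0.486 = 0.514.
P(G|V) = 1 − 0.51 = 0.49.
P(G|VI) = 1 − 0.584 = 0.416.
P(G) = P(G|I)·P(I) + P(G|II)·P(II) + P(G|III)·P(III) + P(G|IV)·P(IV) + P(G|V)·P(V) + P(G|VI)·P(VI)
      = 0.518·0.386 + 0.575·0.077 + 0.514·0.109 + 0.809·0.281 + 0.49·0.062 + 0.416·0.085
      = 0.199948 + 0.044275 + 0.056026 + 0.227329 + 0.03038 + 0.03536 = 0.593318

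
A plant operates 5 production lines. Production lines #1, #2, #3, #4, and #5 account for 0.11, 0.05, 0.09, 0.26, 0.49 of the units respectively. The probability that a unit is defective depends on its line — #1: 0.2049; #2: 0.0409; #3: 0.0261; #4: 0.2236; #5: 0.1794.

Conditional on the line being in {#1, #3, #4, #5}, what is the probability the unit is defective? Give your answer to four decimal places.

P(D|S) ≈ 0.1799

Let S = {#1, #3, #4, #5}.
P(S) = 0.11 + 0.09 + 0.26 + 0.49 = 0.95.
P(D ∩ S) = 0.2049·0.11 + 0.0261·0.09 + 0.2236·0.26 + 0.1794·0.49 = 0.022539 + 0.002349 + 0.058136 + 0.087906 = 0.17093.
P(D | S) = 0.17093 / 0.95 = 0.179926…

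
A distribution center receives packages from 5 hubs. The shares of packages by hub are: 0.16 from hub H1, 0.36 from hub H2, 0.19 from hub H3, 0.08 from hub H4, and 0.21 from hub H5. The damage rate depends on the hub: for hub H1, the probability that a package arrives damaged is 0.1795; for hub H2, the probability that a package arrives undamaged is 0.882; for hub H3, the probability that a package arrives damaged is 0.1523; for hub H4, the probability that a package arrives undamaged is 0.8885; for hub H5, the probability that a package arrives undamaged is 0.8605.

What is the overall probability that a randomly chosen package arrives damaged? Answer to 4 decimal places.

0.1384

P(D|H2) = 1 − 0.882 = 0.118.
P(D|H4) = 1 − 0.8885 = 0.1115.
P(D|H5) = 1 − 0.8605 = 0.1395.
P(D) = P(D|H1)·P(H1) + P(D|H2)·P(H2) + P(D|H3)·P(H3) + P(D|H4)·P(H4) + P(D|H5)·P(H5)
      = 0.1795·0.16 + 0.118·0.36 + 0.1523·0.19 + 0.1115·0.08 + 0.1395·0.21
      = 0.02872 + 0.04248 + 0.028937 + 0.00892 + 0.029295 = 0.138352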